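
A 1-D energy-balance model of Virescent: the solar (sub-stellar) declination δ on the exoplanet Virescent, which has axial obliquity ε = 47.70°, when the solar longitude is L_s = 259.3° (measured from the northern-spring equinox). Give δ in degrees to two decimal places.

sin δ = sin ε · sin L_s = sin 47.70° × sin 259.3° = -0.726771.
δ = arcsin(-0.726771) = -46.62°.

δ = -46.62°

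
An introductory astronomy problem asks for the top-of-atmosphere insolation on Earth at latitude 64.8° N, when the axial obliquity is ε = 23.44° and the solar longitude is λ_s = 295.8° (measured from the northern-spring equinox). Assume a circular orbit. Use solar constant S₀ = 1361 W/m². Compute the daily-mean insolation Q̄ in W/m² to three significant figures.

Q̄ ≈ 13.0 W/m²

Solar declination: sin δ = sin ε · sin λ_s = sin 23.44° × sin 295.8° = -0.35814, so δ = -20.986°.
cos H₀ = −tan(+64.8°) tan(-20.986°) = 0.8151, H₀ = 0.6178 rad.
Bracket: H₀ sin φ sin δ + cos φ cos δ sin H₀ = 0.6178×0.90483×-0.35814 + 0.42578×0.93367×0.57925 = -0.200202 + 0.230274 = 0.030072.
Q̄ = (S₀/π) × [bracket] = (1361/π) × 0.030072 = 13.03 W/m².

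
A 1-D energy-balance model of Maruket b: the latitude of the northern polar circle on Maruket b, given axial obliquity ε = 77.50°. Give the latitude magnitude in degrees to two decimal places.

The polar circle is the lowest latitude that experiences at least one full rotation of continuous daylight at the northern-summer solstice; it lies at |ϕ| = 90° − ε = 90° − 77.50° = 12.50°.

12.50°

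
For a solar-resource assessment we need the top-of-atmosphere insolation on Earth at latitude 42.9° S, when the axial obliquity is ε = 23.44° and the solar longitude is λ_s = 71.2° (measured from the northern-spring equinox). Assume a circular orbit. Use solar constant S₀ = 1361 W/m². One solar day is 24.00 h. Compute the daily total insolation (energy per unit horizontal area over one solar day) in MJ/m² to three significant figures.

Solar declination: sin δ = sin ε · sin λ_s = sin 23.44° × sin 71.2° = 0.37657, so δ = +22.121°.
cos H₀ = −tan(-42.9°) tan(+22.121°) = 0.3777, H₀ = 1.1835 rad.
Bracket: H₀ sin φ sin δ + cos φ cos δ sin H₀ = 1.1835×-0.68072×0.37657 + 0.73254×0.92639×0.92592 = -0.303377 + 0.628346 = 0.324969.
Q̄ = (S₀/π) × [bracket] = (1361/π) × 0.324969 = 140.78 W/m².
Daily total = Q̄ × 24.00 h × 3600 s/h = 140.78 × 24.00 × 3600 / 10⁶ = 12.16 MJ/m².

12.2 MJ/m²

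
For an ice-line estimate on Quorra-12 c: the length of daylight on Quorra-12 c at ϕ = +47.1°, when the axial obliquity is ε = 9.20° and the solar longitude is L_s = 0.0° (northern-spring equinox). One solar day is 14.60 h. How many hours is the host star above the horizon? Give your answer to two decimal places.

7.30 h

Solar declination: sin δ = sin ε · sin L_s = sin 9.20° × sin 0.0° = 0.00000, so δ = +0.000°.
cos h₀ = −tan ϕ · tan δ = −tan(+47.1°) × tan(+0.000°) = -0.0000, so h₀ = 1.5708 rad = 90.00°.
Daylight = 2h₀/(2π) × 14.60 h = (1.5708/π) × 14.60 = 7.30 h.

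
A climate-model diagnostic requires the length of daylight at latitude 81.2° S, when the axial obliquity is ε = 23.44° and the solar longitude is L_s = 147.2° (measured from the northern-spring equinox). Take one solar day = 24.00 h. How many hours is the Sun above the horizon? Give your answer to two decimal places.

0.00 h

Solar declination: sin δ = sin ε · sin L_s = sin 23.44° × sin 147.2° = 0.21549, so δ = +12.444°.
cos h₀ = −tan ϕ · tan δ = 1.4254 ≥ 1, so the Sun never rises (polar night) and h₀ = 0.
Daylight = 2h₀/(2π) × 24.00 h = (0.0000/π) × 24.00 = 0.00 h.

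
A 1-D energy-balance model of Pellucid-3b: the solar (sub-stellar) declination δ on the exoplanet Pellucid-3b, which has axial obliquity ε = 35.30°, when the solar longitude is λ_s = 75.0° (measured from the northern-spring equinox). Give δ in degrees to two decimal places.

δ = +33.93°

sin δ = sin ε · sin λ_s = sin 35.30° × sin 75.0° = 0.558168.
δ = arcsin(0.558168) = +33.93°.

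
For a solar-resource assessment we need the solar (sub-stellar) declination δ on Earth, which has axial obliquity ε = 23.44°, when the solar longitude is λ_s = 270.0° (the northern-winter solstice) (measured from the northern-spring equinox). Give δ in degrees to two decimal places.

δ = -23.44°

sin δ = sin ε · sin λ_s = sin 23.44° × sin 270.0° = -0.397789.
δ = arcsin(-0.397789) = -23.44°.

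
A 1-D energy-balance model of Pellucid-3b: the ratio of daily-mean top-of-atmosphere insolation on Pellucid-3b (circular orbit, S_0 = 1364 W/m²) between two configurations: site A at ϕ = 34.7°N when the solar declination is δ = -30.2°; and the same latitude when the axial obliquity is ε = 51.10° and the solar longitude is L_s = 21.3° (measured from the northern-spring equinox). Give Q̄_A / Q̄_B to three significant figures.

— Configuration A (ϕ=+34.7°):
cos h₀ = −tan(+34.7°) tan(-30.200°) = 0.4030, h₀ = 1.1560 rad.
Bracket: h₀ sin ϕ sin δ + cos ϕ cos δ sin h₀ = 1.1560×0.56928×-0.50302 + 0.82214×0.86427×0.91520 = -0.331031 + 0.650296 = 0.319265.
Q̄ = (S_0/π) × [bracket] = (1364/π) × 0.319265 = 138.62 W/m².
— Configuration B (ϕ=+34.7°):
Solar declination: sin δ = sin ε · sin L_s = sin 51.10° × sin 21.3° = 0.28270, so δ = +16.421°.
cos h₀ = −tan(+34.7°) tan(+16.421°) = -0.2041, h₀ = 1.7763 rad.
Bracket: h₀ sin ϕ sin δ + cos ϕ cos δ sin h₀ = 1.7763×0.56928×0.28270 + 0.82214×0.95921×0.97896 = 0.285870 + 0.772013 = 1.057883.
Q̄ = (S_0/π) × [bracket] = (1364/π) × 1.057883 = 459.31 W/m².
Ratio Q̄_A / Q̄_B = 138.62 / 459.31 = 0.3018.

Q̄_A / Q̄_B ≈ 0.302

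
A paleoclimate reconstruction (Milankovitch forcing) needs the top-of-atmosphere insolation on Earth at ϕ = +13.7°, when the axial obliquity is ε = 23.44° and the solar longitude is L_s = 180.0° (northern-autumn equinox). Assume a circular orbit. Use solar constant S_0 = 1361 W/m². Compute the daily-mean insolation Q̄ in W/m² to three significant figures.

Solar declination: sin δ = sin ε · sin L_s = sin 23.44° × sin 180.0° = 0.00000, so δ = +0.000°.
cos h₀ = −tan(+13.7°) tan(+0.000°) = -0.0000, h₀ = 1.5708 rad.
Bracket: h₀ sin ϕ sin δ + cos ϕ cos δ sin h₀ = 1.5708×0.23684×0.00000 + 0.97155×1.00000×1.00000 = 0.000000 + 0.971550 = 0.971550.
Q̄ = (S_0/π) × [bracket] = (1361/π) × 0.971550 = 420.9 W/m².

Q̄ ≈ 421 W/m²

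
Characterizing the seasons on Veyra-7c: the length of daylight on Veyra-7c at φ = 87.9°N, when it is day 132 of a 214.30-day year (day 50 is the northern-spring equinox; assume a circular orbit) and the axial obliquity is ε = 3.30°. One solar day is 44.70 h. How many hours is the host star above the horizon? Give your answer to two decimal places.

Solar longitude: λ_s = 360° × (132 − 50)/214.30 = 137.751°.
sin δ = sin 3.30° × sin 137.751° = 0.03870, so δ = +2.218°.
Sunrise equation: cos H₀ = −tan φ · tan δ = -1.0563 ≤ −1, so the host star never sets (polar day) and H₀ = π.
Daylight = 2H₀/(2π) × 44.70 h = (3.1416/π) × 44.70 = 44.70 h.

44.70 h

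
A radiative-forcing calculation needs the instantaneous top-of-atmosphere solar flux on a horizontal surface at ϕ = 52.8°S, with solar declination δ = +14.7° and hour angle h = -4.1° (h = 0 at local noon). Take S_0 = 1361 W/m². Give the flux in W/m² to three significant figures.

cos θ_z = sin ϕ sin δ + cos ϕ cos δ cos h = -0.202126 + 0.583313 = 0.381187.
Flux = S_0 · cos θ_z = 1361 × 0.381187 = 518.8 W/m².

519 W/m²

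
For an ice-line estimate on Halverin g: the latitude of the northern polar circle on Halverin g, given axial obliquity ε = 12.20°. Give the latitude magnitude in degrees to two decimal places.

77.80°

The polar circle is the lowest latitude that experiences at least one full rotation of continuous daylight at the northern-summer solstice; it lies at |φ| = 90° − ε = 90° − 12.20° = 77.80°.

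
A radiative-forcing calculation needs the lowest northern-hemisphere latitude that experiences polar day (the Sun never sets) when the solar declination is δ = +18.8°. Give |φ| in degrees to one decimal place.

|φ| = 71.2°

Polar day requires cos H₀ = −tan φ tan δ ≤ −1, i.e. tan φ tan δ ≥ 1.
The boundary is |tan φ| · |tan δ| = 1, so |φ| = 90° − |δ| = 90° − 18.8° = 71.2° in the northern hemisphere.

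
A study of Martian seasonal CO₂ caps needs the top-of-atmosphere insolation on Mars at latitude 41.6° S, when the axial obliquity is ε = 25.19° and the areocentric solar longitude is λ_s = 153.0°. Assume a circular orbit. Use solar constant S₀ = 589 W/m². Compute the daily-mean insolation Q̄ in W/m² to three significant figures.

sin δ = sin 25.19° × sin 153.0° = 0.19323, so δ = +11.141°.
cos H₀ = −tan(-41.6°) tan(+11.141°) = 0.1749, H₀ = 1.3950 rad.
Bracket: H₀ sin φ sin δ + cos φ cos δ sin H₀ = 1.3950×-0.66393×0.19323 + 0.74780×0.98115×0.98459 = -0.178966 + 0.722398 = 0.543432.
Q̄ = (S₀/π) × [bracket] = (589/π) × 0.543432 = 101.9 W/m².

Q̄ ≈ 102 W/m²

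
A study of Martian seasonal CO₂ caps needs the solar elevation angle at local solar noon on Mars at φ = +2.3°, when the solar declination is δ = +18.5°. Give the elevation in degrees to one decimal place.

At local noon the hour angle is zero, so the zenith angle equals |φ − δ| = |+2.3° − (+18.500°)| = 16.200°.
Elevation = 90° − 16.200° = 73.8°.

73.8°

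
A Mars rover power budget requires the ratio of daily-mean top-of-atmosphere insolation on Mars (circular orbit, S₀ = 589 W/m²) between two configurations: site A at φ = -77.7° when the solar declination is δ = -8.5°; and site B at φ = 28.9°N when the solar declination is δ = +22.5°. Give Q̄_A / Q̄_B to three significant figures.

— Configuration A (φ=-77.7°):
cos H₀ = −tan(-77.7°) tan(-8.500°) = -0.6854, H₀ = 2.3260 rad.
Bracket: H₀ sin φ sin δ + cos φ cos δ sin H₀ = 2.3260×-0.97705×-0.14781 + 0.21303×0.98902×0.72813 = 0.335916 + 0.153410 = 0.489326.
Q̄ = (S₀/π) × [bracket] = (589/π) × 0.489326 = 91.741 W/m².
— Configuration B (φ=+28.9°):
cos H₀ = −tan(+28.9°) tan(+22.500°) = -0.2287, H₀ = 1.8015 rad.
Bracket: H₀ sin φ sin δ + cos φ cos δ sin H₀ = 1.8015×0.48328×0.38268 + 0.87546×0.92388×0.97351 = 0.333172 + 0.787394 = 1.120566.
Q̄ = (S₀/π) × [bracket] = (589/π) × 1.120566 = 210.09 W/m².
Ratio Q̄_A / Q̄_B = 91.741 / 210.09 = 0.4367.

Q̄_A / Q̄_B ≈ 0.437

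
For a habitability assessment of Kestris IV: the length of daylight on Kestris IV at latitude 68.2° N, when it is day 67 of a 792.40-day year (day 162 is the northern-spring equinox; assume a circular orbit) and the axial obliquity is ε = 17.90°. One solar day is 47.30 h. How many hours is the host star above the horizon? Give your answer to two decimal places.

15.10 h

Solar longitude: L_s = 360° × (67 − 162)/792.40 = -43.160°, i.e. -43.160° + 360° = 316.840°.
sin δ = sin 17.90° × sin 316.840° = -0.21024, so δ = -12.137°.
cos h₀ = −tan ϕ · tan δ = −tan(+68.2°) × tan(-12.137°) = 0.5377, so h₀ = 1.0031 rad = 57.48°.
Daylight = 2h₀/(2π) × 47.30 h = (1.0031/π) × 47.30 = 15.10 h.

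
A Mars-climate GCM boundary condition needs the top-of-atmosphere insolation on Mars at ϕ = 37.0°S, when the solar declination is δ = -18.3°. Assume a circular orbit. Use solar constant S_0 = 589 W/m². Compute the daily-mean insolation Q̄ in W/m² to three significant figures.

cos h₀ = −tan(-37.0°) tan(-18.300°) = -0.2492, h₀ = 1.8227 rad.
Bracket: h₀ sin ϕ sin δ + cos ϕ cos δ sin h₀ = 1.8227×-0.60182×-0.31399 + 0.79864×0.94943×0.96845 = 0.344427 + 0.734330 = 1.078757.
Q̄ = (S_0/π) × [bracket] = (589/π) × 1.078757 = 202.3 W/m².

Q̄ ≈ 202 W/m²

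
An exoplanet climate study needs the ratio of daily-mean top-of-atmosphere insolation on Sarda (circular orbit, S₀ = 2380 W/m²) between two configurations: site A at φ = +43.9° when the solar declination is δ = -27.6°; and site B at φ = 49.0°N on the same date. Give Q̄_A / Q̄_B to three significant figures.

Q̄_A / Q̄_B ≈ 1.54

— Configuration A (φ=+43.9°):
cos H₀ = −tan(+43.9°) tan(-27.600°) = 0.5031, H₀ = 1.0436 rad.
Bracket: H₀ sin φ sin δ + cos φ cos δ sin H₀ = 1.0436×0.69340×-0.46330 + 0.72055×0.88620×0.86423 = -0.335259 + 0.551855 = 0.216596.
Q̄ = (S₀/π) × [bracket] = (2380/π) × 0.216596 = 164.09 W/m².
— Configuration B (φ=+49.0°):
cos H₀ = −tan(+49.0°) tan(-27.600°) = 0.6014, H₀ = 0.9255 rad.
Bracket: H₀ sin φ sin δ + cos φ cos δ sin H₀ = 0.9255×0.75471×-0.46330 + 0.65606×0.88620×0.79895 = -0.323608 + 0.464510 = 0.140902.
Q̄ = (S₀/π) × [bracket] = (2380/π) × 0.140902 = 106.74 W/m².
Ratio Q̄_A / Q̄_B = 164.09 / 106.74 = 1.537.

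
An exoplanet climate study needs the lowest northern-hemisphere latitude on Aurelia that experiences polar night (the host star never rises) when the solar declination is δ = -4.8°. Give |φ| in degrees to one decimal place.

|φ| = 85.2°

Polar night requires cos H₀ = −tan φ tan δ ≥ 1, i.e. tan φ tan δ ≤ −1.
The boundary is |tan φ| · |tan δ| = 1, so |φ| = 90° − |δ| = 90° − 4.8° = 85.2° in the northern hemisphere.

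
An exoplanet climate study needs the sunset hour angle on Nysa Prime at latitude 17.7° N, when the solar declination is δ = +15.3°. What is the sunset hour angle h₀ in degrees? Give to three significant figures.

h₀ = 95.0°

cos h₀ = −tan ϕ · tan δ = −tan(+17.7°) × tan(+15.300°) = -0.0873, so h₀ = 1.6582 rad = 95.01°.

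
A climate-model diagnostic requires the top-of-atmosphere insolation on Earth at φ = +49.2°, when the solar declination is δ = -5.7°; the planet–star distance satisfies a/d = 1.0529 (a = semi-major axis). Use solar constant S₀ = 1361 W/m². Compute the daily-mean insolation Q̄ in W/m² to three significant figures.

cos H₀ = −tan(+49.2°) tan(-5.700°) = 0.1156, H₀ = 1.4549 rad.
Bracket: H₀ sin φ sin δ + cos φ cos δ sin H₀ = 1.4549×0.75700×-0.09932 + 0.65342×0.99506×0.99329 = -0.109387 + 0.645829 = 0.536442.
Inverse-square distance factor (a/d)² = 1.0529² = 1.108598.
Q̄ = (S₀/π) × 1.108598 × [bracket] = (1361/π) × 1.108598 × 0.536442 = 257.6 W/m².

Q̄ ≈ 258 W/m²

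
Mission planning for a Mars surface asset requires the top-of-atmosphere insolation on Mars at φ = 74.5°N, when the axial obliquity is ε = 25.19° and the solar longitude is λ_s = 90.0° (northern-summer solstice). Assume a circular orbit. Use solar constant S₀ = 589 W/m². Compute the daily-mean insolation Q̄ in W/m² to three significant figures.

Solar declination: sin δ = sin ε · sin λ_s = sin 25.19° × sin 90.0° = 0.42562, so δ = +25.190°.
cos H₀ = −tan(+74.5°) tan(+25.190°) = -1.6960 ≤ −1 ⇒ polar day, H₀ = π.
Bracket: H₀ sin φ sin δ + cos φ cos δ sin H₀ = 3.1416×0.96363×0.42562 + 0.26724×0.90490×0.00000 = 1.288496 + 0.000000 = 1.288496.
Q̄ = (S₀/π) × [bracket] = (589/π) × 1.288496 = 241.6 W/m².

Q̄ ≈ 242 W/m²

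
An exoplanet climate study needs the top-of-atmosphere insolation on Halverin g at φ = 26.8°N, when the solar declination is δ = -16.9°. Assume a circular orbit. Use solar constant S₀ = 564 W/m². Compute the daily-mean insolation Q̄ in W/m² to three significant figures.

Q̄ ≈ 118 W/m²

cos H₀ = −tan(+26.8°) tan(-16.900°) = 0.1535, H₀ = 1.4167 rad.
Bracket: H₀ sin φ sin δ + cos φ cos δ sin H₀ = 1.4167×0.45088×-0.29070 + 0.89259×0.95681×0.98815 = -0.185688 + 0.843919 = 0.658231.
Q̄ = (S₀/π) × [bracket] = (564/π) × 0.658231 = 118.2 W/m².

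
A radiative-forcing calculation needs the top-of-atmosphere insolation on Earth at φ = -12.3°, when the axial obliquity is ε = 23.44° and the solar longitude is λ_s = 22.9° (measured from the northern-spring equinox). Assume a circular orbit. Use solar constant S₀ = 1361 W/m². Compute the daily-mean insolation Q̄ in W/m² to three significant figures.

Solar declination: sin δ = sin ε · sin λ_s = sin 23.44° × sin 22.9° = 0.15479, so δ = +8.905°.
cos H₀ = −tan(-12.3°) tan(+8.905°) = 0.0342, H₀ = 1.5366 rad.
Bracket: H₀ sin φ sin δ + cos φ cos δ sin H₀ = 1.5366×-0.21303×0.15479 + 0.97705×0.98795×0.99942 = -0.050669 + 0.964717 = 0.914048.
Q̄ = (S₀/π) × [bracket] = (1361/π) × 0.914048 = 396.0 W/m².

Q̄ ≈ 396 W/m²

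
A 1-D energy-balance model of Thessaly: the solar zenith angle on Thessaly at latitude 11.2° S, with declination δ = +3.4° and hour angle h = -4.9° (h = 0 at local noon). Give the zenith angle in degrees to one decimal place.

cos θ_z = sin φ sin δ + cos φ cos δ cos h = -0.011519 + 0.975650 = 0.964131.
θ_z = arccos(0.964131) = 15.4°.

θ_z = 15.4°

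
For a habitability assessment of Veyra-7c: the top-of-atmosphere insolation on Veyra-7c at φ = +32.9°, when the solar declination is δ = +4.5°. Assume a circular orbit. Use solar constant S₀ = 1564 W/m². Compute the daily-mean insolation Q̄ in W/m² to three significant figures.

cos H₀ = −tan(+32.9°) tan(+4.500°) = -0.0509, H₀ = 1.6217 rad.
Bracket: H₀ sin φ sin δ + cos φ cos δ sin H₀ = 1.6217×0.54317×0.07846 + 0.83962×0.99692×0.99870 = 0.069112 + 0.835946 = 0.905058.
Q̄ = (S₀/π) × [bracket] = (1564/π) × 0.905058 = 450.6 W/m².

Q̄ ≈ 451 W/m²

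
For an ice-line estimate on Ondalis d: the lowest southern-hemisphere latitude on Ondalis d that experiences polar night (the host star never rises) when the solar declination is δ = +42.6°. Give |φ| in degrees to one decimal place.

|φ| = 47.4°

Polar night requires cos H₀ = −tan φ tan δ ≥ 1, i.e. tan φ tan δ ≤ −1.
The boundary is |tan φ| · |tan δ| = 1, so |φ| = 90° − |δ| = 90° − 42.6° = 47.4° in the southern hemisphere.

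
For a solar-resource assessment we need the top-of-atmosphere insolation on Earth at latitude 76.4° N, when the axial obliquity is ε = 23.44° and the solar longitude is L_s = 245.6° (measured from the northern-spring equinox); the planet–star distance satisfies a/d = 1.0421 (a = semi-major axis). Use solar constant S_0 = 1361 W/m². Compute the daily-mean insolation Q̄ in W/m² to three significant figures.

Q̄ ≈ 0.00 W/m²

Solar declination: sin δ = sin ε · sin L_s = sin 23.44° × sin 245.6° = -0.36226, so δ = -21.239°.
cos h₀ = −tan(+76.4°) tan(-21.239°) = 1.6065 ≥ 1 ⇒ polar night, h₀ = 0 and Q̄ = 0.
Inverse-square distance factor (a/d)² = 1.0421² = 1.085972.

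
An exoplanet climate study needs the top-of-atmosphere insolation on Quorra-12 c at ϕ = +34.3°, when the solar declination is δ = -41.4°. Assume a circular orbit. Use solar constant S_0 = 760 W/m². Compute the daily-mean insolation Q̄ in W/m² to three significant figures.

Q̄ ≈ 36.3 W/m²

cos h₀ = −tan(+34.3°) tan(-41.400°) = 0.6014, h₀ = 0.9255 rad.
Bracket: h₀ sin ϕ sin δ + cos ϕ cos δ sin h₀ = 0.9255×0.56353×-0.66131 + 0.82610×0.75011×0.79895 = -0.344904 + 0.495082 = 0.150178.
Q̄ = (S_0/π) × [bracket] = (760/π) × 0.150178 = 36.33 W/m².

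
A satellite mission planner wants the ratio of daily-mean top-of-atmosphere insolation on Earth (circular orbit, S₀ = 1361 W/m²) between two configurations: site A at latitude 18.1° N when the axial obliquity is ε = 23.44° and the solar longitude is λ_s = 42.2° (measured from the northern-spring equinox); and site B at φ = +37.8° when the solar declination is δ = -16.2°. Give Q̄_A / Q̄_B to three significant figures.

Q̄_A / Q̄_B ≈ 2.06

— Configuration A (φ=+18.1°):
Solar declination: sin δ = sin ε · sin λ_s = sin 23.44° × sin 42.2° = 0.26720, so δ = +15.498°.
cos H₀ = −tan(+18.1°) tan(+15.498°) = -0.0906, H₀ = 1.6616 rad.
Bracket: H₀ sin φ sin δ + cos φ cos δ sin H₀ = 1.6616×0.31068×0.26720 + 0.95052×0.96364×0.99588 = 0.137936 + 0.912185 = 1.050121.
Q̄ = (S₀/π) × [bracket] = (1361/π) × 1.050121 = 454.93 W/m².
— Configuration B (φ=+37.8°):
cos H₀ = −tan(+37.8°) tan(-16.200°) = 0.2254, H₀ = 1.3435 rad.
Bracket: H₀ sin φ sin δ + cos φ cos δ sin H₀ = 1.3435×0.61291×-0.27899 + 0.79016×0.96029×0.97428 = -0.229733 + 0.739267 = 0.509534.
Q̄ = (S₀/π) × [bracket] = (1361/π) × 0.509534 = 220.74 W/m².
Ratio Q̄_A / Q̄_B = 454.93 / 220.74 = 2.061.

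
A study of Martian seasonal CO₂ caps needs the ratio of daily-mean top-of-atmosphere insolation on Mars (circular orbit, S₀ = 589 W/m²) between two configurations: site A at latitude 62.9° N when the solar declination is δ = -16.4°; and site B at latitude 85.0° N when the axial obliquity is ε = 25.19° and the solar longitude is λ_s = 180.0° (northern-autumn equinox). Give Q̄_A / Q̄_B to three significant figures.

Q̄_A / Q̄_B ≈ 1.34

— Configuration A (φ=+62.9°):
cos H₀ = −tan(+62.9°) tan(-16.400°) = 0.5751, H₀ = 0.9580 rad.
Bracket: H₀ sin φ sin δ + cos φ cos δ sin H₀ = 0.9580×0.89021×-0.28234 + 0.45554×0.95931×0.81805 = -0.240786 + 0.357491 = 0.116705.
Q̄ = (S₀/π) × [bracket] = (589/π) × 0.116705 = 21.880 W/m².
— Configuration B (φ=+85.0°):
Solar declination: sin δ = sin ε · sin λ_s = sin 25.19° × sin 180.0° = 0.00000, so δ = +0.000°.
cos H₀ = −tan(+85.0°) tan(+0.000°) = -0.0000, H₀ = 1.5708 rad.
Bracket: H₀ sin φ sin δ + cos φ cos δ sin H₀ = 1.5708×0.99619×0.00000 + 0.08716×1.00000×1.00000 = 0.000000 + 0.087160 = 0.087160.
Q̄ = (S₀/π) × [bracket] = (589/π) × 0.087160 = 16.341 W/m².
Ratio Q̄_A / Q̄_B = 21.880 / 16.341 = 1.339.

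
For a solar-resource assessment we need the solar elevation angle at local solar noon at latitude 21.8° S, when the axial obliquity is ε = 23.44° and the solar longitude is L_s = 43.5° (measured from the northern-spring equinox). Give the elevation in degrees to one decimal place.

Solar declination: sin δ = sin ε · sin L_s = sin 23.44° × sin 43.5° = 0.27382, so δ = +15.892°.
At local noon the hour angle is zero, so the zenith angle equals |ϕ − δ| = |-21.8° − (+15.892°)| = 37.692°.
Elevation = 90° − 37.692° = 52.3°.

52.3°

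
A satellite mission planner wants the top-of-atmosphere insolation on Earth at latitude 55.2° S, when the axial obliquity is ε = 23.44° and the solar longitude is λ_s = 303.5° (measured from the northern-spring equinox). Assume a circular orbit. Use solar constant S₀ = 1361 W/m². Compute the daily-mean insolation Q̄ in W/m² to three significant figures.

Q̄ ≈ 449 W/m²

Solar declination: sin δ = sin ε · sin λ_s = sin 23.44° × sin 303.5° = -0.33171, so δ = -19.373°.
cos H₀ = −tan(-55.2°) tan(-19.373°) = -0.5059, H₀ = 2.1012 rad.
Bracket: H₀ sin φ sin δ + cos φ cos δ sin H₀ = 2.1012×-0.82115×-0.33171 + 0.57071×0.94338×0.86258 = 0.572333 + 0.464410 = 1.036743.
Q̄ = (S₀/π) × [bracket] = (1361/π) × 1.036743 = 449.1 W/m².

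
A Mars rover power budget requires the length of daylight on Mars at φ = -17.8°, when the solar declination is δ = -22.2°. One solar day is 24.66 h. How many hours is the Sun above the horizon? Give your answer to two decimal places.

13.36 h

cos H₀ = −tan φ · tan δ = −tan(-17.8°) × tan(-22.200°) = -0.1310, so H₀ = 1.7022 rad = 97.53°.
Daylight = 2H₀/(2π) × 24.66 h = (1.7022/π) × 24.66 = 13.36 h.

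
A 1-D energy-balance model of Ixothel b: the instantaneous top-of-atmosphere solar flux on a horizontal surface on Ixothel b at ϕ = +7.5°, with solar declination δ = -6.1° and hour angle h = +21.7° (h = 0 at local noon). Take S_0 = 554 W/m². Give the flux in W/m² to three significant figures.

cos θ_z = sin ϕ sin δ + cos ϕ cos δ cos h = -0.013870 + 0.915968 = 0.902098.
Flux = S_0 · cos θ_z = 554 × 0.902098 = 499.8 W/m².

500 W/m²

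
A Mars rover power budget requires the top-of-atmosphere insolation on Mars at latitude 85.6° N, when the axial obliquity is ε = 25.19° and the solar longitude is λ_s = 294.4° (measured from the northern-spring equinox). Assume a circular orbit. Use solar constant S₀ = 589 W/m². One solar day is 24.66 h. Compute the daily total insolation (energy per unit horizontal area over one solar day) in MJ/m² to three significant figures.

0.00 MJ/m²

Solar declination: sin δ = sin ε · sin λ_s = sin 25.19° × sin 294.4° = -0.38761, so δ = -22.806°.
cos H₀ = −tan(+85.6°) tan(-22.806°) = 5.4646 ≥ 1 ⇒ polar night, H₀ = 0 and Q̄ = 0.
Daily total = Q̄ × 24.66 h × 3600 s/h = 0.00 MJ/m².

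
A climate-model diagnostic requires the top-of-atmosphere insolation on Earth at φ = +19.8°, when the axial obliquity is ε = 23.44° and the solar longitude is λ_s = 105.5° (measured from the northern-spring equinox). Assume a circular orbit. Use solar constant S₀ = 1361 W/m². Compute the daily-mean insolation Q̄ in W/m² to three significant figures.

Solar declination: sin δ = sin ε · sin λ_s = sin 23.44° × sin 105.5° = 0.38332, so δ = +22.540°.
cos H₀ = −tan(+19.8°) tan(+22.540°) = -0.1494, H₀ = 1.7208 rad.
Bracket: H₀ sin φ sin δ + cos φ cos δ sin H₀ = 1.7208×0.33874×0.38332 + 0.94088×0.92362×0.98877 = 0.223439 + 0.859257 = 1.082696.
Q̄ = (S₀/π) × [bracket] = (1361/π) × 1.082696 = 469.0 W/m².

Q̄ ≈ 469 W/m²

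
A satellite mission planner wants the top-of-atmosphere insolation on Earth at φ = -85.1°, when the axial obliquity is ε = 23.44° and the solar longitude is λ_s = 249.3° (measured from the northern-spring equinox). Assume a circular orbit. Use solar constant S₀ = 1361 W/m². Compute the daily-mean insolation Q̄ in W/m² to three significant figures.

Solar declination: sin δ = sin ε · sin λ_s = sin 23.44° × sin 249.3° = -0.37211, so δ = -21.846°.
cos H₀ = −tan(-85.1°) tan(-21.846°) = -4.6763 ≤ −1 ⇒ polar day, H₀ = π.
Bracket: H₀ sin φ sin δ + cos φ cos δ sin H₀ = 3.1416×-0.99635×-0.37211 + 0.08542×0.92819×0.00000 = 1.164754 + 0.000000 = 1.164754.
Q̄ = (S₀/π) × [bracket] = (1361/π) × 1.164754 = 504.6 W/m².

Q̄ ≈ 505 W/m²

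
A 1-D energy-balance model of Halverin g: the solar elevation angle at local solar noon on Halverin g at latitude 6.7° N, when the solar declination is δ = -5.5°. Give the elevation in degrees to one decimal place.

At local noon the hour angle is zero, so the zenith angle equals |φ − δ| = |+6.7° − (-5.500°)| = 12.200°.
Elevation = 90° − 12.200° = 77.8°.

77.8°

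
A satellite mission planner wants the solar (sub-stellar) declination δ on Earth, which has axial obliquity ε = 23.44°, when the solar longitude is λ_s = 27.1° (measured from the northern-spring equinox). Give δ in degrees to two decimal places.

δ = +10.44°

sin δ = sin ε · sin λ_s = sin 23.44° × sin 27.1° = 0.181211.
δ = arcsin(0.181211) = +10.44°.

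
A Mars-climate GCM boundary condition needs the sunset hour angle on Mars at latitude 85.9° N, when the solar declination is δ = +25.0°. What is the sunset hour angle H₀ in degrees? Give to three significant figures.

Sunrise equation: cos H₀ = −tan φ · tan δ = -6.5053 ≤ −1, so the Sun never sets (polar day) and H₀ = π.

H₀ = 180°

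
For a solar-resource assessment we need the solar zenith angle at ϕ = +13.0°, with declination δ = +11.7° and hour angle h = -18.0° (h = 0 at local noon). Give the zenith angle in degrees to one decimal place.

θ_z = 17.6°

cos θ_z = sin ϕ sin δ + cos ϕ cos δ cos h = 0.045617 + 0.907427 = 0.953044.
θ_z = arccos(0.953044) = 17.6°.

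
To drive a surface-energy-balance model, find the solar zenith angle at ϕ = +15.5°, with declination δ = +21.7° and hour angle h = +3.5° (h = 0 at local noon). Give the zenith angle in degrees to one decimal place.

θ_z = 7.0°

cos θ_z = sin ϕ sin δ + cos ϕ cos δ cos h = 0.098811 + 0.893670 = 0.992481.
θ_z = arccos(0.992481) = 7.0°.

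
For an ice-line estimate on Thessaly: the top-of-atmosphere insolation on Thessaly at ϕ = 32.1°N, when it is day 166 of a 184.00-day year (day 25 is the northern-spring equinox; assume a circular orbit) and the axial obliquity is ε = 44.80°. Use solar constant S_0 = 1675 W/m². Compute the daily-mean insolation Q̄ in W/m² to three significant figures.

Q̄ ≈ 73.6 W/m²

Solar longitude: L_s = 360° × (166 − 25)/184.00 = 275.870°.
sin δ = sin 44.80° × sin 275.870° = -0.70094, so δ = -44.502°.
cos h₀ = −tan(+32.1°) tan(-44.502°) = 0.6165, h₀ = 0.9065 rad.
Bracket: h₀ sin ϕ sin δ + cos ϕ cos δ sin h₀ = 0.9065×0.53140×-0.70094 + 0.84712×0.71322×0.78736 = -0.337653 + 0.475709 = 0.138056.
Q̄ = (S_0/π) × [bracket] = (1675/π) × 0.138056 = 73.61 W/m².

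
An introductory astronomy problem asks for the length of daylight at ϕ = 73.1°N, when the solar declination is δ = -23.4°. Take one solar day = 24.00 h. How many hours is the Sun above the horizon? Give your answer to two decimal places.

0.00 h

cos h₀ = −tan ϕ · tan δ = 1.4243 ≥ 1, so the Sun never rises (polar night) and h₀ = 0.
Daylight = 2h₀/(2π) × 24.00 h = (0.0000/π) × 24.00 = 0.00 h.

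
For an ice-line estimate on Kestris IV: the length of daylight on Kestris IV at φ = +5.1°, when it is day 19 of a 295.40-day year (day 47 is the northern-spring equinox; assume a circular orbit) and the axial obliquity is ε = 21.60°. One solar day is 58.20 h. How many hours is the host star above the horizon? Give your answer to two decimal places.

28.75 h

Solar longitude: λ_s = 360° × (19 − 47)/295.40 = -34.123°, i.e. -34.123° + 360° = 325.877°.
sin δ = sin 21.60° × sin 325.877° = -0.20651, so δ = -11.918°.
cos H₀ = −tan φ · tan δ = −tan(+5.1°) × tan(-11.918°) = 0.0188, so H₀ = 1.5520 rad = 88.92°.
Daylight = 2H₀/(2π) × 58.20 h = (1.5520/π) × 58.20 = 28.75 h.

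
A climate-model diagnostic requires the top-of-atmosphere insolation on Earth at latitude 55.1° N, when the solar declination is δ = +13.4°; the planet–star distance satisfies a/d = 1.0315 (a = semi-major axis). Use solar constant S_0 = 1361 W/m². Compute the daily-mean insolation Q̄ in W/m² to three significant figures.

cos h₀ = −tan(+55.1°) tan(+13.400°) = -0.3415, h₀ = 1.9193 rad.
Bracket: h₀ sin ϕ sin δ + cos ϕ cos δ sin h₀ = 1.9193×0.82015×0.23175 + 0.57215×0.97278×0.93988 = 0.364801 + 0.523115 = 0.887916.
Inverse-square distance factor (a/d)² = 1.0315² = 1.063992.
Q̄ = (S_0/π) × 1.063992 × [bracket] = (1361/π) × 1.063992 × 0.887916 = 409.3 W/m².

Q̄ ≈ 409 W/m²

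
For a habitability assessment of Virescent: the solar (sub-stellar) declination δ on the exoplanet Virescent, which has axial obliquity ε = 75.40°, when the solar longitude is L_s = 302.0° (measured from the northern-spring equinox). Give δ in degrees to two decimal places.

δ = -55.15°

sin δ = sin ε · sin L_s = sin 75.40° × sin 302.0° = -0.820664.
δ = arcsin(-0.820664) = -55.15°.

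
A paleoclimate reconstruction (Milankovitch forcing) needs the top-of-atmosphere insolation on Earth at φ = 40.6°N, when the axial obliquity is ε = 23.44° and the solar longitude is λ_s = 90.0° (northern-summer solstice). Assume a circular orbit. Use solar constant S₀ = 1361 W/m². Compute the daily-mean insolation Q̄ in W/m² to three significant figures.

Q̄ ≈ 499 W/m²

Solar declination: sin δ = sin ε · sin λ_s = sin 23.44° × sin 90.0° = 0.39779, so δ = +23.440°.
cos H₀ = −tan(+40.6°) tan(+23.440°) = -0.3716, H₀ = 1.9515 rad.
Bracket: H₀ sin φ sin δ + cos φ cos δ sin H₀ = 1.9515×0.65077×0.39779 + 0.75927×0.91748×0.92839 = 0.505184 + 0.646730 = 1.151914.
Q̄ = (S₀/π) × [bracket] = (1361/π) × 1.151914 = 499.0 W/m².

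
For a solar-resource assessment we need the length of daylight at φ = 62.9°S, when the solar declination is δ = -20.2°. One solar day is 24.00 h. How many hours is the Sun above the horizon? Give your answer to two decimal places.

cos H₀ = −tan φ · tan δ = −tan(-62.9°) × tan(-20.200°) = -0.7190, so H₀ = 2.3732 rad = 135.97°.
Daylight = 2H₀/(2π) × 24.00 h = (2.3732/π) × 24.00 = 18.13 h.

18.13 h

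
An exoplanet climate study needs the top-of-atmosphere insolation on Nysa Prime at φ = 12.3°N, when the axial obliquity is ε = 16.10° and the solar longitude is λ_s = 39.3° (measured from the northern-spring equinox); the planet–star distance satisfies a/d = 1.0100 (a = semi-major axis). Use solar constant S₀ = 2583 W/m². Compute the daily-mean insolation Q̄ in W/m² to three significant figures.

Q̄ ≈ 857 W/m²

Solar declination: sin δ = sin ε · sin λ_s = sin 16.10° × sin 39.3° = 0.17565, so δ = +10.116°.
cos H₀ = −tan(+12.3°) tan(+10.116°) = -0.0389, H₀ = 1.6097 rad.
Bracket: H₀ sin φ sin δ + cos φ cos δ sin H₀ = 1.6097×0.21303×0.17565 + 0.97705×0.98445×0.99924 = 0.060233 + 0.961126 = 1.021359.
Inverse-square distance factor (a/d)² = 1.0100² = 1.020100.
Q̄ = (S₀/π) × 1.020100 × [bracket] = (2583/π) × 1.020100 × 1.021359 = 856.6 W/m².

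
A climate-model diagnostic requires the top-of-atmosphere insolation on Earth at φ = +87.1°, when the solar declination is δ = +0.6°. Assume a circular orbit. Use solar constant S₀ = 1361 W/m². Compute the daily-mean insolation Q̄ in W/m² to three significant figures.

cos H₀ = −tan(+87.1°) tan(+0.600°) = -0.2067, H₀ = 1.7790 rad.
Bracket: H₀ sin φ sin δ + cos φ cos δ sin H₀ = 1.7790×0.99872×0.01047 + 0.05059×0.99995×0.97840 = 0.018602 + 0.049495 = 0.068097.
Q̄ = (S₀/π) × [bracket] = (1361/π) × 0.068097 = 29.50 W/m².

Q̄ ≈ 29.5 W/m²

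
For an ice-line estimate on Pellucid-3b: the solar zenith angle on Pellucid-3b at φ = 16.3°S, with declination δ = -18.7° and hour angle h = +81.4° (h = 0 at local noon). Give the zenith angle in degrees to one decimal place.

cos θ_z = sin φ sin δ + cos φ cos δ cos h = 0.089985 + 0.135948 = 0.225933.
θ_z = arccos(0.225933) = 76.9°.

θ_z = 76.9°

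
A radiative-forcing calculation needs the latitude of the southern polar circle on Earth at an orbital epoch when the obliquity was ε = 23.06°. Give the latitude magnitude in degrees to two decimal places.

66.94°

The polar circle is the lowest latitude that experiences at least one full rotation of continuous darkness at the northern-summer solstice; it lies at |ϕ| = 90° − ε = 90° − 23.06° = 66.94°.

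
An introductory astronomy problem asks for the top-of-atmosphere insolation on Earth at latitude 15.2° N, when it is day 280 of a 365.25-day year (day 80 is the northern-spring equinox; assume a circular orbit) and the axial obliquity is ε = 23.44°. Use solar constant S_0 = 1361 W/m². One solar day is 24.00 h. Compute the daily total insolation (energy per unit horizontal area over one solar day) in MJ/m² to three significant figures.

Solar longitude: L_s = 360° × (280 − 80)/365.25 = 197.125°.
sin δ = sin 23.44° × sin 197.125° = -0.11713, so δ = -6.727°.
cos h₀ = −tan(+15.2°) tan(-6.727°) = 0.0320, h₀ = 1.5387 rad.
Bracket: h₀ sin ϕ sin δ + cos ϕ cos δ sin h₀ = 1.5387×0.26219×-0.11713 + 0.96502×0.99312×0.99949 = -0.047254 + 0.957892 = 0.910638.
Q̄ = (S_0/π) × [bracket] = (1361/π) × 0.910638 = 394.51 W/m².
Daily total = Q̄ × 24.00 h × 3600 s/h = 394.51 × 24.00 × 3600 / 10⁶ = 34.09 MJ/m².

34.1 MJ/m²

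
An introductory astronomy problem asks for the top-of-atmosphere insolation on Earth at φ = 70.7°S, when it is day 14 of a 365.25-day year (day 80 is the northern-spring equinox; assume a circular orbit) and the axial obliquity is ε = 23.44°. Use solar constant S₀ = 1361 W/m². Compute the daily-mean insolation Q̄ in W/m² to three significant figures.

Solar longitude: λ_s = 360° × (14 − 80)/365.25 = -65.051°, i.e. -65.051° + 360° = 294.949°.
sin δ = sin 23.44° × sin 294.949° = -0.36067, so δ = -21.141°.
cos H₀ = −tan(-70.7°) tan(-21.141°) = -1.1042 ≤ −1 ⇒ polar day, H₀ = π.
Bracket: H₀ sin φ sin δ + cos φ cos δ sin H₀ = 3.1416×-0.94380×-0.36067 + 0.33051×0.93269×0.00000 = 1.069402 + 0.000000 = 1.069402.
Q̄ = (S₀/π) × [bracket] = (1361/π) × 1.069402 = 463.3 W/m².

Q̄ ≈ 463 W/m²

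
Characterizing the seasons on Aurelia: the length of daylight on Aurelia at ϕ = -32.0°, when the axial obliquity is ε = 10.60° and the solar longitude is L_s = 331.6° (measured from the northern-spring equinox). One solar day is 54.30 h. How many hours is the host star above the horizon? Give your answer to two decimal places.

28.10 h

Solar declination: sin δ = sin ε · sin L_s = sin 10.60° × sin 331.6° = -0.08749, so δ = -5.019°.
cos h₀ = −tan ϕ · tan δ = −tan(-32.0°) × tan(-5.019°) = -0.0549, so h₀ = 1.6257 rad = 93.15°.
Daylight = 2h₀/(2π) × 54.30 h = (1.6257/π) × 54.30 = 28.10 h.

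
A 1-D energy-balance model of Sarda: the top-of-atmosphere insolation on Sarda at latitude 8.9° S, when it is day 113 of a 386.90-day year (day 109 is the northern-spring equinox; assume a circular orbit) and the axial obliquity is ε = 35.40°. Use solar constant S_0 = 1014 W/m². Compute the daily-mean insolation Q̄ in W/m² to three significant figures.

Solar longitude: L_s = 360° × (113 − 109)/386.90 = 3.722°.
sin δ = sin 35.40° × sin 3.722° = 0.03760, so δ = +2.155°.
cos h₀ = −tan(-8.9°) tan(+2.155°) = 0.0059, h₀ = 1.5649 rad.
Bracket: h₀ sin ϕ sin δ + cos ϕ cos δ sin h₀ = 1.5649×-0.15471×0.03760 + 0.98796×0.99929×0.99998 = -0.009103 + 0.987239 = 0.978136.
Q̄ = (S_0/π) × [bracket] = (1014/π) × 0.978136 = 315.7 W/m².

Q̄ ≈ 316 W/m²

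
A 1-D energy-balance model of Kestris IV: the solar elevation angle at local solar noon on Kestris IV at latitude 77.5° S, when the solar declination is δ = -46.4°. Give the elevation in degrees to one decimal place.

At local noon the hour angle is zero, so the zenith angle equals |φ − δ| = |-77.5° − (-46.400°)| = 31.100°.
Elevation = 90° − 31.100° = 58.9°.

58.9°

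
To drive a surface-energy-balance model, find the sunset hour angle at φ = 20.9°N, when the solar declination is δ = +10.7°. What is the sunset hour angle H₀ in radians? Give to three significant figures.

H₀ = 1.64 rad

cos H₀ = −tan φ · tan δ = −tan(+20.9°) × tan(+10.700°) = -0.0722, so H₀ = 1.6430 rad = 94.14°.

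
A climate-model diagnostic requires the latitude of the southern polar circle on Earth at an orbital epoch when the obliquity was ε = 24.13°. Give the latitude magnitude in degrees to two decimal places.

65.87°

The polar circle is the lowest latitude that experiences at least one full rotation of continuous darkness at the northern-summer solstice; it lies at |ϕ| = 90° − ε = 90° − 24.13° = 65.87°.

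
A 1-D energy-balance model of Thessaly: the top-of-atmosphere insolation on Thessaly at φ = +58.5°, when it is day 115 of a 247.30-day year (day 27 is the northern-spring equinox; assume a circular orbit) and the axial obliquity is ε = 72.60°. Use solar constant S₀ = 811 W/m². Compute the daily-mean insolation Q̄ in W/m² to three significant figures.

Solar longitude: λ_s = 360° × (115 − 27)/247.30 = 128.104°.
sin δ = sin 72.60° × sin 128.104° = 0.75089, so δ = +48.667°.
cos H₀ = −tan(+58.5°) tan(+48.667°) = -1.8554 ≤ −1 ⇒ polar day, H₀ = π.
Bracket: H₀ sin φ sin δ + cos φ cos δ sin H₀ = 3.1416×0.85264×0.75089 + 0.52250×0.66043×0.00000 = 2.011374 + 0.000000 = 2.011374.
Q̄ = (S₀/π) × [bracket] = (811/π) × 2.011374 = 519.2 W/m².

Q̄ ≈ 519 W/m²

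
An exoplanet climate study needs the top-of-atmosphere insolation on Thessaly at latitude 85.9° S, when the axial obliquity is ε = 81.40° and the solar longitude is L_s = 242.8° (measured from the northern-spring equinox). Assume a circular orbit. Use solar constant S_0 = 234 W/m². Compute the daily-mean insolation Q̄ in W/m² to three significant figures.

Solar declination: sin δ = sin ε · sin L_s = sin 81.40° × sin 242.8° = -0.87942, so δ = -61.572°.
cos h₀ = −tan(-85.9°) tan(-61.572°) = -25.7712 ≤ −1 ⇒ polar day, h₀ = π.
Bracket: h₀ sin ϕ sin δ + cos ϕ cos δ sin h₀ = 3.1416×-0.99744×-0.87942 + 0.07150×0.47605×0.00000 = 2.755713 + 0.000000 = 2.755713.
Q̄ = (S_0/π) × [bracket] = (234/π) × 2.755713 = 205.3 W/m².

Q̄ ≈ 205 W/m²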